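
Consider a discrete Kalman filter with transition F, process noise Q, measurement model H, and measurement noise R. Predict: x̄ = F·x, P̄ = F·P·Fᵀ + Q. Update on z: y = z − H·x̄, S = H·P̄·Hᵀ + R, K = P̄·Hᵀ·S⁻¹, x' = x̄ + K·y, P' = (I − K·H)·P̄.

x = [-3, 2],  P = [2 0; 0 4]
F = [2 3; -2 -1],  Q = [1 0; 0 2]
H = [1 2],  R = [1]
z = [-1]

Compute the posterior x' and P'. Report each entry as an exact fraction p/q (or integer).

x' = [-45/22, 8/11]
P' = [965/22 -240/11; -240/11 122/11]

x̄ = F·x = [0, 4]
P̄ = F·P·Fᵀ + Q = [45 -20; -20 14]
y = z − H·x̄ = [-9]
S = H·P̄·Hᵀ + R = [22]
K = P̄·Hᵀ·S⁻¹ = [5/22; 4/11]
x' = x̄ + K·y = [-45/22, 8/11]
P' = (I − K·H)·P̄ = [965/22 -240/11; -240/11 122/11]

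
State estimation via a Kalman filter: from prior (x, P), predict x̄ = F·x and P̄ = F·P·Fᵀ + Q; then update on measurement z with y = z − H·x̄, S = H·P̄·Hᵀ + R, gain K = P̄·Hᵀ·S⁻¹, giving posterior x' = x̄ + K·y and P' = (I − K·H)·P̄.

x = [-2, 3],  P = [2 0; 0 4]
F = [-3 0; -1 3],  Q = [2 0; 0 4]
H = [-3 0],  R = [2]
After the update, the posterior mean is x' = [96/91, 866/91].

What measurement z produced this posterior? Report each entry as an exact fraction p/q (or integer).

x̄ = F·x = [6, 11]
P̄ = F·P·Fᵀ + Q = [20 6; 6 42]
S = H·P̄·Hᵀ + R = [182]
K = P̄·Hᵀ·S⁻¹ = [-30/91; -9/91]
x' − x̄ = [-450/91, -135/91] = K·y
y = (KᵀK)⁻¹·Kᵀ·(x' − x̄) = [15]
z = y + H·x̄ = [15] + [-18] = [-3]

z = [-3]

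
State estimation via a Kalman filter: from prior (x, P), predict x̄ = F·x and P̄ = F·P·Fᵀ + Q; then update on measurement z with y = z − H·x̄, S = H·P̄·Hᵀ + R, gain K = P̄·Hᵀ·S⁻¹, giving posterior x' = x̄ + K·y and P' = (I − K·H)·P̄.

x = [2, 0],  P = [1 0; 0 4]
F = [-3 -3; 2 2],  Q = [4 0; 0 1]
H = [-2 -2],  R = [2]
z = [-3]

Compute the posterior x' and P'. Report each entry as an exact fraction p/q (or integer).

x̄ = F·x = [-6, 4]
P̄ = F·P·Fᵀ + Q = [49 -30; -30 21]
y = z − H·x̄ = [-7]
S = H·P̄·Hᵀ + R = [42]
K = P̄·Hᵀ·S⁻¹ = [-19/21; 3/7]
x' = x̄ + K·y = [1/3, 1]
P' = (I − K·H)·P̄ = [307/21 -96/7; -96/7 93/7]

x' = [1/3, 1]
P' = [307/21 -96/7; -96/7 93/7]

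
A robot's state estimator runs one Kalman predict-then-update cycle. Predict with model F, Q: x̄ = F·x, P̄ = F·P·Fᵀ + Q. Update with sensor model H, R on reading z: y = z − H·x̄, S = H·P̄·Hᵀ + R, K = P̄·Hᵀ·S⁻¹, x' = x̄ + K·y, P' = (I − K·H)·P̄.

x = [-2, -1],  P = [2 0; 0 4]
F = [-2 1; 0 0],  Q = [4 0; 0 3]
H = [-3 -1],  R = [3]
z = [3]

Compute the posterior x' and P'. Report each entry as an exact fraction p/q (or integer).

x' = [-21/25, -6/25]
P' = [16/25 -24/25; -24/25 147/50]

x̄ = F·x = [3, 0]
P̄ = F·P·Fᵀ + Q = [16 0; 0 3]
y = z − H·x̄ = [12]
S = H·P̄·Hᵀ + R = [150]
K = P̄·Hᵀ·S⁻¹ = [-8/25; -1/50]
x' = x̄ + K·y = [-21/25, -6/25]
P' = (I − K·H)·P̄ = [16/25 -24/25; -24/25 147/50]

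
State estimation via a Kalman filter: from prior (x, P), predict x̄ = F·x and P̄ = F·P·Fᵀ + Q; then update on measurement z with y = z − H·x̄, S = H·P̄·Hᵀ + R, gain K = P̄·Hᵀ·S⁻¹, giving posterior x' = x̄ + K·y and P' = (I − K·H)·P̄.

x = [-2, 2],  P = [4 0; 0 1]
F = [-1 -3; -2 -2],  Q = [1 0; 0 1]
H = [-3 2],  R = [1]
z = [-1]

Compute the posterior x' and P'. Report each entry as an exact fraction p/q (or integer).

x̄ = F·x = [-4, 0]
P̄ = F·P·Fᵀ + Q = [14 14; 14 21]
y = z − H·x̄ = [-13]
S = H·P̄·Hᵀ + R = [43]
K = P̄·Hᵀ·S⁻¹ = [-14/43; 0]
x' = x̄ + K·y = [10/43, 0]
P' = (I − K·H)·P̄ = [406/43 14; 14 21]

x' = [10/43, 0]
P' = [406/43 14; 14 21]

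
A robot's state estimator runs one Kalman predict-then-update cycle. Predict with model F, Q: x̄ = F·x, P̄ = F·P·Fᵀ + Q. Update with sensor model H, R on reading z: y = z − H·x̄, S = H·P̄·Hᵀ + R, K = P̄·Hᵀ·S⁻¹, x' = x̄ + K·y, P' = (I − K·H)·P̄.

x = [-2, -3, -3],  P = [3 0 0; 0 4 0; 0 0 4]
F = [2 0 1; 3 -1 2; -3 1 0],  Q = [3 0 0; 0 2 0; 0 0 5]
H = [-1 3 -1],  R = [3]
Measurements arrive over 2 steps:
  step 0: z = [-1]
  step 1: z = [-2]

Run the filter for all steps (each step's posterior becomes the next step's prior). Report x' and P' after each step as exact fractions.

step 0: x̄ = F·x = [-7, -9, 3]
step 0: P̄ = F·P·Fᵀ + Q = [19 26 -18; 26 49 -31; -18 -31 36]
step 0: y = z − H·x̄ = [22]
step 0: S = H·P̄·Hᵀ + R = [493]
step 0: K = P̄·Hᵀ·S⁻¹ = [77/493; 152/493; -111/493]
step 0: x' = x̄ + K·y = [-1757/493, -1093/493, -963/493]
step 0: P' = (I − K·H)·P̄ = [3438/493 1114/493 -327/493; 1114/493 1053/493 1589/493; -327/493 1589/493 5427/493]
step 1: x̄ = F·x = [-4477/493, -6104/493, 4178/493]
step 1: P̄ = F·P·Fᵀ + Q = [19350/493 25376/493 -15830/493; 25376/493 37725/493 -20171/493; -15830/493 -20171/493 27776/493]
step 1: y = z − H·x̄ = [17027/493]
step 1: S = H·P̄·Hᵀ + R = [325240/493]
step 1: K = P̄·Hᵀ·S⁻¹ = [9076/40655; 10797/32524; -72459/325240]
step 1: x' = x̄ + K·y = [-55731/40655, -29789/32524, 253739/325240]
step 1: P' = (I − K·H)·P̄ = [258994/40655 20984/8131 28538/40655; 20984/8131 62085/16262 256183/32524; 28538/40655 256183/32524 7674563/325240]

step 0: x' = [-1757/493, -1093/493, -963/493], P' = [3438/493 1114/493 -327/493; 1114/493 1053/493 1589/493; -327/493 1589/493 5427/493]
step 1: x' = [-55731/40655, -29789/32524, 253739/325240], P' = [258994/40655 20984/8131 28538/40655; 20984/8131 62085/16262 256183/32524; 28538/40655 256183/32524 7674563/325240]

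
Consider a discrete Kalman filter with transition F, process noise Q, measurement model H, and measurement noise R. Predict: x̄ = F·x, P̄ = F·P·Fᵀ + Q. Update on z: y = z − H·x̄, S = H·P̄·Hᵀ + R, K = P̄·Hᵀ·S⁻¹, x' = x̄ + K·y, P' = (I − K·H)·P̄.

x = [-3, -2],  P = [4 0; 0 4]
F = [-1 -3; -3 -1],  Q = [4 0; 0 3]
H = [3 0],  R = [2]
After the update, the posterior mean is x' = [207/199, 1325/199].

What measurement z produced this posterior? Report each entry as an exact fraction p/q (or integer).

z = [3]

x̄ = F·x = [9, 11]
P̄ = F·P·Fᵀ + Q = [44 24; 24 43]
S = H·P̄·Hᵀ + R = [398]
K = P̄·Hᵀ·S⁻¹ = [66/199; 36/199]
x' − x̄ = [-1584/199, -864/199] = K·y
y = (KᵀK)⁻¹·Kᵀ·(x' − x̄) = [-24]
z = y + H·x̄ = [-24] + [27] = [3]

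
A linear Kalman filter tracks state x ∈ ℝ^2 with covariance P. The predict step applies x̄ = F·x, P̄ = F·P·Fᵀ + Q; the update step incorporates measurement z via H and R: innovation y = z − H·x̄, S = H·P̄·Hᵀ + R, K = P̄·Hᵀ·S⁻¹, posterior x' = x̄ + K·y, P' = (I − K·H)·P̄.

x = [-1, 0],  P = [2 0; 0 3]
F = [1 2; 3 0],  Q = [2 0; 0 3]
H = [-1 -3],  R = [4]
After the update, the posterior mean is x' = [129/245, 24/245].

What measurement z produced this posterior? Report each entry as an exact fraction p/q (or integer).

z = [-1]

x̄ = F·x = [-1, -3]
P̄ = F·P·Fᵀ + Q = [16 6; 6 21]
S = H·P̄·Hᵀ + R = [245]
K = P̄·Hᵀ·S⁻¹ = [-34/245; -69/245]
x' − x̄ = [374/245, 759/245] = K·y
y = (KᵀK)⁻¹·Kᵀ·(x' − x̄) = [-11]
z = y + H·x̄ = [-11] + [10] = [-1]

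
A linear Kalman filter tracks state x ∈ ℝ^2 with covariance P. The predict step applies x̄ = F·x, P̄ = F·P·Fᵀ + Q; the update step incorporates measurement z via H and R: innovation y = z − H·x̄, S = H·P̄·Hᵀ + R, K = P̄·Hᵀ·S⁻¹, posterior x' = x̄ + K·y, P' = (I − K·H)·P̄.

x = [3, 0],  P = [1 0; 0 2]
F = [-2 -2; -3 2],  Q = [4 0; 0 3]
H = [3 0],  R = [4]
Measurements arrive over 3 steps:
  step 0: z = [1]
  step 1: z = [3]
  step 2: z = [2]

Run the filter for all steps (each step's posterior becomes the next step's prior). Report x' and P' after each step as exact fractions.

step 0: x' = [6/37, -723/74], P' = [16/37 -2/37; -2/37 731/37]
step 1: x' = [7731/7057, -25257/7057], P' = [3120/7057 -2832/7057; -2832/7057 123191/7057]
step 2: x' = [114468/165199, -1062351/165199], P' = [510816/1156393 -479708/1156393; -479708/1156393 21016259/1156393]

step 0: x̄ = F·x = [-6, -9]
step 0: P̄ = F·P·Fᵀ + Q = [16 -2; -2 20]
step 0: y = z − H·x̄ = [19]
step 0: S = H·P̄·Hᵀ + R = [148]
step 0: K = P̄·Hᵀ·S⁻¹ = [12/37; -3/74]
step 0: x' = x̄ + K·y = [6/37, -723/74]
step 0: P' = (I − K·H)·P̄ = [16/37 -2/37; -2/37 731/37]
step 1: x̄ = F·x = [711/37, -741/37]
step 1: P̄ = F·P·Fᵀ + Q = [3120/37 -2832/37; -2832/37 3203/37]
step 1: y = z − H·x̄ = [-2022/37]
step 1: S = H·P̄·Hᵀ + R = [28228/37]
step 1: K = P̄·Hᵀ·S⁻¹ = [2340/7057; -2124/7057]
step 1: x' = x̄ + K·y = [7731/7057, -25257/7057]
step 1: P' = (I − K·H)·P̄ = [3120/7057 -2832/7057; -2832/7057 123191/7057]
step 2: x̄ = F·x = [35052/7057, -73707/7057]
step 2: P̄ = F·P·Fᵀ + Q = [510816/7057 -479708/7057; -479708/7057 575999/7057]
step 2: y = z − H·x̄ = [-91042/7057]
step 2: S = H·P̄·Hᵀ + R = [4625572/7057]
step 2: K = P̄·Hᵀ·S⁻¹ = [383112/1156393; -359781/1156393]
step 2: x' = x̄ + K·y = [114468/165199, -1062351/165199]
step 2: P' = (I − K·H)·P̄ = [510816/1156393 -479708/1156393; -479708/1156393 21016259/1156393]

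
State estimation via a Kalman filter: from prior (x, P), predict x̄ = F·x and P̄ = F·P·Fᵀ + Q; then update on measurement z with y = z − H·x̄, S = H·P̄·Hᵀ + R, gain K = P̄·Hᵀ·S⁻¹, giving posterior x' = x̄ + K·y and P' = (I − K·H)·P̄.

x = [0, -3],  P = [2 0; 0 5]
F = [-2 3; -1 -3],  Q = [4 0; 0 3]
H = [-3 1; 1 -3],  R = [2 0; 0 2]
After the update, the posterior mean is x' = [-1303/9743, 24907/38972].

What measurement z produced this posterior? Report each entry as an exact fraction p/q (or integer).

x̄ = F·x = [-9, 9]
P̄ = F·P·Fᵀ + Q = [57 -41; -41 50]
S = H·P̄·Hᵀ + R = [811 -731; -731 755]
K = P̄·Hᵀ·S⁻¹ = [-3560/9743 -1124/9743; -4503/38972 -14219/38972]
x' − x̄ = [86384/9743, -325841/38972] = K·y
y = (KᵀK)⁻¹·Kᵀ·(x' − x̄) = [-35, 34]
z = y + H·x̄ = [-35, 34] + [36, -36] = [1, -2]

z = [1, -2]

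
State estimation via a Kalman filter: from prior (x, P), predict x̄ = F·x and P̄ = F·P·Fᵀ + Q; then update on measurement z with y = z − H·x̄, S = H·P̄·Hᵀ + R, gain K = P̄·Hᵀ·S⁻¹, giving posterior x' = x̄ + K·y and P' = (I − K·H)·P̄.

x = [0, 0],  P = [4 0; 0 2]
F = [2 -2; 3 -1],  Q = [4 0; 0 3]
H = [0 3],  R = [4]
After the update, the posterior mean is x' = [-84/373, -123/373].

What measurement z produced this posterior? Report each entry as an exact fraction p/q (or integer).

x̄ = F·x = [0, 0]
P̄ = F·P·Fᵀ + Q = [28 28; 28 41]
S = H·P̄·Hᵀ + R = [373]
K = P̄·Hᵀ·S⁻¹ = [84/373; 123/373]
x' − x̄ = [-84/373, -123/373] = K·y
y = (KᵀK)⁻¹·Kᵀ·(x' − x̄) = [-1]
z = y + H·x̄ = [-1] + [0] = [-1]

z = [-1]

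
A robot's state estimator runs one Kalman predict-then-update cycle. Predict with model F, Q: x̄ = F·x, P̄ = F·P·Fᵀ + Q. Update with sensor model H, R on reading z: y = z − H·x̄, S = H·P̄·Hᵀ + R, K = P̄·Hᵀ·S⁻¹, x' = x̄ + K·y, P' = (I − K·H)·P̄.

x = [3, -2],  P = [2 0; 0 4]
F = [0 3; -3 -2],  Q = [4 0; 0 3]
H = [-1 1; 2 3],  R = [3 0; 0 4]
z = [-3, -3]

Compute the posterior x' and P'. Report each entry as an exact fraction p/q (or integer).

x̄ = F·x = [-6, -5]
P̄ = F·P·Fᵀ + Q = [40 -24; -24 37]
y = z − H·x̄ = [-4, 24]
S = H·P̄·Hᵀ + R = [128 55; 55 209]
K = P̄·Hᵀ·S⁻¹ = [-1256/2157 4544/23727; 844/2157 4709/23727]
x' = x̄ + K·y = [21958/23727, -42755/23727]
P' = (I − K·H)·P̄ = [28504/23727 -12944/23727; -12944/23727 14908/23727]

x' = [21958/23727, -42755/23727]
P' = [28504/23727 -12944/23727; -12944/23727 14908/23727]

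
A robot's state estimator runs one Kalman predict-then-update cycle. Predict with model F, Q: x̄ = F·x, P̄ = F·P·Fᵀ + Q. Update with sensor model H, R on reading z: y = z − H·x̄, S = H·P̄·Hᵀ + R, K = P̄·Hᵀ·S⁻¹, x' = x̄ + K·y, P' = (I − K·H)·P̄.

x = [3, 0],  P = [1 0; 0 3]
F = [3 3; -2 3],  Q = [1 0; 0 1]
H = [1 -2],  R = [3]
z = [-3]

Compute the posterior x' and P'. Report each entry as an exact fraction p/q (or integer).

x̄ = F·x = [9, -6]
P̄ = F·P·Fᵀ + Q = [37 21; 21 32]
y = z − H·x̄ = [-24]
S = H·P̄·Hᵀ + R = [84]
K = P̄·Hᵀ·S⁻¹ = [-5/84; -43/84]
x' = x̄ + K·y = [73/7, 44/7]
P' = (I − K·H)·P̄ = [3083/84 1549/84; 1549/84 839/84]

x' = [73/7, 44/7]
P' = [3083/84 1549/84; 1549/84 839/84]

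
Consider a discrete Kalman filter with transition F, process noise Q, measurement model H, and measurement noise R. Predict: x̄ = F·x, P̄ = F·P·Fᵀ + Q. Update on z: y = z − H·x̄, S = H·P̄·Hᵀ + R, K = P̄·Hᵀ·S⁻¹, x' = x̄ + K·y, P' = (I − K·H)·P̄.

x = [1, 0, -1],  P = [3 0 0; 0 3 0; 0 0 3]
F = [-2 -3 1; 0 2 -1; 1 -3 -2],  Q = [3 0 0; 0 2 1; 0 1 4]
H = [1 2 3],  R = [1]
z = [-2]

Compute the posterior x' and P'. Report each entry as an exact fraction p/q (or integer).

x̄ = F·x = [-3, 1, 3]
P̄ = F·P·Fᵀ + Q = [45 -21 15; -21 17 -11; 15 -11 46]
y = z − H·x̄ = [-10]
S = H·P̄·Hᵀ + R = [402]
K = P̄·Hᵀ·S⁻¹ = [8/67; -10/201; 131/402]
x' = x̄ + K·y = [-281/67, 301/201, -52/201]
P' = (I − K·H)·P̄ = [2631/67 -1247/67 -43/67; -1247/67 3217/201 -901/201; -43/67 -901/201 1331/402]

x' = [-281/67, 301/201, -52/201]
P' = [2631/67 -1247/67 -43/67; -1247/67 3217/201 -901/201; -43/67 -901/201 1331/402]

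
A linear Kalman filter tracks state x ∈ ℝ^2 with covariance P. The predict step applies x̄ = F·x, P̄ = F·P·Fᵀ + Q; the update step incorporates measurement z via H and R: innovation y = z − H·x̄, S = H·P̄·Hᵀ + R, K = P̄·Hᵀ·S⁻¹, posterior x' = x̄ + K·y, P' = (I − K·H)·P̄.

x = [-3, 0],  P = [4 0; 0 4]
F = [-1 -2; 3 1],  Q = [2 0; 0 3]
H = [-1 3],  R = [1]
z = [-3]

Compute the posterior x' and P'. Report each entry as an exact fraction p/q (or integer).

x̄ = F·x = [3, -9]
P̄ = F·P·Fᵀ + Q = [22 -20; -20 43]
y = z − H·x̄ = [27]
S = H·P̄·Hᵀ + R = [530]
K = P̄·Hᵀ·S⁻¹ = [-41/265; 149/530]
x' = x̄ + K·y = [-312/265, -747/530]
P' = (I − K·H)·P̄ = [2468/265 809/265; 809/265 589/530]

x' = [-312/265, -747/530]
P' = [2468/265 809/265; 809/265 589/530]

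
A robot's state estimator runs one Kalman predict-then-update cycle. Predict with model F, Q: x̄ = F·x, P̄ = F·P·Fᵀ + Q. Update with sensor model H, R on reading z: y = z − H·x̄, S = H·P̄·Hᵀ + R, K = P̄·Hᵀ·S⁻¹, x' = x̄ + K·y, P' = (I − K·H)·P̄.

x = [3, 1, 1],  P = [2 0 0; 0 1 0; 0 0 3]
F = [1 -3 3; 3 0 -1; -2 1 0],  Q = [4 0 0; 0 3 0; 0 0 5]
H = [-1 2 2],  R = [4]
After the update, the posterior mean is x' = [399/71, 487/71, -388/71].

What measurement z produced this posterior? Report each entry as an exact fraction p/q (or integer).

z = [-3]

x̄ = F·x = [3, 8, -5]
P̄ = F·P·Fᵀ + Q = [42 -3 -7; -3 24 -12; -7 -12 14]
S = H·P̄·Hᵀ + R = [142]
K = P̄·Hᵀ·S⁻¹ = [-31/71; 27/142; 11/142]
x' − x̄ = [186/71, -81/71, -33/71] = K·y
y = (KᵀK)⁻¹·Kᵀ·(x' − x̄) = [-6]
z = y + H·x̄ = [-6] + [3] = [-3]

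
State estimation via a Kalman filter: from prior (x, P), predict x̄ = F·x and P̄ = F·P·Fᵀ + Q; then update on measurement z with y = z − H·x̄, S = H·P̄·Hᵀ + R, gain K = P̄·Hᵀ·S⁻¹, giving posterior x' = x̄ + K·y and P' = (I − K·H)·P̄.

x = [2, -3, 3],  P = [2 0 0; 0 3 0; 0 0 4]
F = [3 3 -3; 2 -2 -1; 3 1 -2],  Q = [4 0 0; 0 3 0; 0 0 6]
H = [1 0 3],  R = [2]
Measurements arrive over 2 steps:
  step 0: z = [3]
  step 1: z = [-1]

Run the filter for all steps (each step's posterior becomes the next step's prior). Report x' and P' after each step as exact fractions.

step 0: x̄ = F·x = [-12, 7, -3]
step 0: P̄ = F·P·Fᵀ + Q = [85 6 51; 6 27 14; 51 14 43]
step 0: y = z − H·x̄ = [24]
step 0: S = H·P̄·Hᵀ + R = [780]
step 0: K = P̄·Hᵀ·S⁻¹ = [119/390; 4/65; 3/13]
step 0: x' = x̄ + K·y = [-304/65, 551/65, 33/13]
step 0: P' = (I − K·H)·P̄ = [2414/195 -562/65 -51/13; -562/65 1563/65 38/13; -51/13 38/13 19/13]
step 1: x̄ = F·x = [246/65, -375/13, -691/65]
step 1: P̄ = F·P·Fᵀ + Q = [13478/65 -280/13 7872/65; -280/13 9622/39 1299/13; 7872/65 1299/13 8503/65]
step 1: y = z − H·x̄ = [1762/65]
step 1: S = H·P̄·Hᵀ + R = [137367/65]
step 1: K = P̄·Hᵀ·S⁻¹ = [37094/137367; 18085/137367; 3709/15263]
step 1: x' = x̄ + K·y = [1525414/137367, -3472267/137367, -61715/15263]
step 1: P' = (I − K·H)·P̄ = [7314886/137367 -13279366/137367 -268174/15263; -13279366/137367 28859101/137367 493168/15263; -268174/15263 493168/15263 91864/15263]

step 0: x' = [-304/65, 551/65, 33/13], P' = [2414/195 -562/65 -51/13; -562/65 1563/65 38/13; -51/13 38/13 19/13]
step 1: x' = [1525414/137367, -3472267/137367, -61715/15263], P' = [7314886/137367 -13279366/137367 -268174/15263; -13279366/137367 28859101/137367 493168/15263; -268174/15263 493168/15263 91864/15263]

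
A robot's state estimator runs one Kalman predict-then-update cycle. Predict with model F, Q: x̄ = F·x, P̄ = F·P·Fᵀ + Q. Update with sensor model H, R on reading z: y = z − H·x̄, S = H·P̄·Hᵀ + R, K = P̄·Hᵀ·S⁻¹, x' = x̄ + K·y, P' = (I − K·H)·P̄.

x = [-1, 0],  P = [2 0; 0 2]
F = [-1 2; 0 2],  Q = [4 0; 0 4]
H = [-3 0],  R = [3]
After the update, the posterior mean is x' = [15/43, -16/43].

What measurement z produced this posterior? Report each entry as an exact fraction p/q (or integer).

z = [-1]

x̄ = F·x = [1, 0]
P̄ = F·P·Fᵀ + Q = [14 8; 8 12]
S = H·P̄·Hᵀ + R = [129]
K = P̄·Hᵀ·S⁻¹ = [-14/43; -8/43]
x' − x̄ = [-28/43, -16/43] = K·y
y = (KᵀK)⁻¹·Kᵀ·(x' − x̄) = [2]
z = y + H·x̄ = [2] + [-3] = [-1]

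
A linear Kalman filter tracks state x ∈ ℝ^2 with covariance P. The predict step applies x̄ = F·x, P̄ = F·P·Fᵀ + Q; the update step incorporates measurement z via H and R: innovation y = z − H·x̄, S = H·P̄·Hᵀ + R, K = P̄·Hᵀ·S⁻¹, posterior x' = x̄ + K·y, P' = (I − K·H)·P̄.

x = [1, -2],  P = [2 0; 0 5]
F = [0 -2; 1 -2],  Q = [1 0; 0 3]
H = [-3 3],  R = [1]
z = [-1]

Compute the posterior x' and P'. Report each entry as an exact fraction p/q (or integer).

x̄ = F·x = [4, 5]
P̄ = F·P·Fᵀ + Q = [21 20; 20 25]
y = z − H·x̄ = [-4]
S = H·P̄·Hᵀ + R = [55]
K = P̄·Hᵀ·S⁻¹ = [-3/55; 3/11]
x' = x̄ + K·y = [232/55, 43/11]
P' = (I − K·H)·P̄ = [1146/55 229/11; 229/11 230/11]

x' = [232/55, 43/11]
P' = [1146/55 229/11; 229/11 230/11]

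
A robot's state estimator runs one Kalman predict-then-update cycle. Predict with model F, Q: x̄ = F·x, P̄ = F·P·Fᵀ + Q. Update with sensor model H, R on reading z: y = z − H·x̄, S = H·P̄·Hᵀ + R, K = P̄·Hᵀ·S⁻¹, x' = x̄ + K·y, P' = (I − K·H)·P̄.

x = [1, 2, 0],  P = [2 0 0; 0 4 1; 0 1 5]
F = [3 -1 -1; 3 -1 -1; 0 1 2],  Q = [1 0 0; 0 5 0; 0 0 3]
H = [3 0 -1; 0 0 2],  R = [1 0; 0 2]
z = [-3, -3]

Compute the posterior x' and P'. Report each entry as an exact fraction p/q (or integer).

x̄ = F·x = [1, 1, 2]
P̄ = F·P·Fᵀ + Q = [30 29 -17; 29 34 -17; -17 -17 31]
y = z − H·x̄ = [-4, -7]
S = H·P̄·Hᵀ + R = [404 -164; -164 126]
K = P̄·Hᵀ·S⁻¹ = [3953/12004 953/6002; 941/3001 415/3001; -41/6002 1450/3001]
x' = x̄ + K·y = [-8575/6002, -3668/3001, -4066/3001]
P' = (I − K·H)·P̄ = [1953/12004 452/3001 953/6002; 452/3001 18280/3001 415/3001; 953/6002 415/3001 1450/3001]

x' = [-8575/6002, -3668/3001, -4066/3001]
P' = [1953/12004 452/3001 953/6002; 452/3001 18280/3001 415/3001; 953/6002 415/3001 1450/3001]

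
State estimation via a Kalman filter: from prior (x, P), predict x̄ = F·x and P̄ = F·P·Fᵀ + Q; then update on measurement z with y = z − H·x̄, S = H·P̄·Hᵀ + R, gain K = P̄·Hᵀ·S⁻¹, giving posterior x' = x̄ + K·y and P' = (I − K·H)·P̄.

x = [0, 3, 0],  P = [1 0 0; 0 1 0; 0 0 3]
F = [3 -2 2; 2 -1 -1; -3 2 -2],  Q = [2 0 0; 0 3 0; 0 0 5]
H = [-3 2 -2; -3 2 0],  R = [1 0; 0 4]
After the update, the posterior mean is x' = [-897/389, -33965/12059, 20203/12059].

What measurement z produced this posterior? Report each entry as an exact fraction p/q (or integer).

z = [-2, 1]

x̄ = F·x = [-6, -3, 6]
P̄ = F·P·Fᵀ + Q = [27 2 -25; 2 11 -2; -25 -2 30]
S = H·P̄·Hᵀ + R = [100 121; 121 267]
K = P̄·Hᵀ·S⁻¹ = [68/389 -143/389; 3404/12059 -820/12059; -5654/12059 5769/12059]
x' − x̄ = [1437/389, 2212/12059, -52151/12059] = K·y
y = (KᵀK)⁻¹·Kᵀ·(x' − x̄) = [-2, -11]
z = y + H·x̄ = [-2, -11] + [0, 12] = [-2, 1]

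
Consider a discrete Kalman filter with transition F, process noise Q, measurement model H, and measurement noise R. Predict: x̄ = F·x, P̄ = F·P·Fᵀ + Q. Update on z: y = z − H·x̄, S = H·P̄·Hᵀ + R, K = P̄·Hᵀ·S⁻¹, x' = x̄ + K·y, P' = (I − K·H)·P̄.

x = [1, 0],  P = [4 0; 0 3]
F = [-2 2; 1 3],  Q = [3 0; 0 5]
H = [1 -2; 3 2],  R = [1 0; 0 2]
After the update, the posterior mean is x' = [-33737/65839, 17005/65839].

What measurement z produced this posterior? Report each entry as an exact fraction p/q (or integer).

z = [-1, -1]

x̄ = F·x = [-2, 1]
P̄ = F·P·Fᵀ + Q = [31 10; 10 36]
S = H·P̄·Hᵀ + R = [136 -91; -91 545]
K = P̄·Hᵀ·S⁻¹ = [16278/65839 16369/65839; -24508/65839 8230/65839]
x' − x̄ = [97941/65839, -48834/65839] = K·y
y = (KᵀK)⁻¹·Kᵀ·(x' − x̄) = [3, 3]
z = y + H·x̄ = [3, 3] + [-4, -4] = [-1, -1]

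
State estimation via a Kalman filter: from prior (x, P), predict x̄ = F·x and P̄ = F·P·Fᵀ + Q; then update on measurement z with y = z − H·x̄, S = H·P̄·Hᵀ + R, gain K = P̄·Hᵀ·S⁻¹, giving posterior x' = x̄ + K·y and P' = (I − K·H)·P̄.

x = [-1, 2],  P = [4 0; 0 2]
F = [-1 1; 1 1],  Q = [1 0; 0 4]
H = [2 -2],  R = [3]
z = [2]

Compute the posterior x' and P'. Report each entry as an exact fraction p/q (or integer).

x' = [75/29, 45/29]
P' = [95/29 86/29; 86/29 98/29]

x̄ = F·x = [3, 1]
P̄ = F·P·Fᵀ + Q = [7 -2; -2 10]
y = z − H·x̄ = [-2]
S = H·P̄·Hᵀ + R = [87]
K = P̄·Hᵀ·S⁻¹ = [6/29; -8/29]
x' = x̄ + K·y = [75/29, 45/29]
P' = (I − K·H)·P̄ = [95/29 86/29; 86/29 98/29]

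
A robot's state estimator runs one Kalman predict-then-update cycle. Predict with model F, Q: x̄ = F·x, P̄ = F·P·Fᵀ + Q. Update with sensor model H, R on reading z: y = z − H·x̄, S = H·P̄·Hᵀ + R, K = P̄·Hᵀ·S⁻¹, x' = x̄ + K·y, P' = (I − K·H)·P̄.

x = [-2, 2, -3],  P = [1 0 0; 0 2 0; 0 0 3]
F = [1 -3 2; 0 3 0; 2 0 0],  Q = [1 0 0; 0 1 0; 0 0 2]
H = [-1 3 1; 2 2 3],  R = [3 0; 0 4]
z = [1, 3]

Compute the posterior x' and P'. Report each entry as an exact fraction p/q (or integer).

x' = [1571/11209, 3671/11209, 4503/11209]
P' = [25444/11209 12943/11209 -22178/11209; 12943/11209 25035/22418 -16613/11209; -22178/11209 -16613/11209 28186/11209]

x̄ = F·x = [-14, 6, -4]
P̄ = F·P·Fᵀ + Q = [32 -18 2; -18 19 0; 2 0 6]
y = z − H·x̄ = [-27, 31]
S = H·P̄·Hᵀ + R = [316 -6; -6 142]
K = P̄·Hᵀ·S⁻¹ = [-2931/11209 2560/11209; 5331/22418 541/22418; 175/11209 1744/11209]
x' = x̄ + K·y = [1571/11209, 3671/11209, 4503/11209]
P' = (I − K·H)·P̄ = [25444/11209 12943/11209 -22178/11209; 12943/11209 25035/22418 -16613/11209; -22178/11209 -16613/11209 28186/11209]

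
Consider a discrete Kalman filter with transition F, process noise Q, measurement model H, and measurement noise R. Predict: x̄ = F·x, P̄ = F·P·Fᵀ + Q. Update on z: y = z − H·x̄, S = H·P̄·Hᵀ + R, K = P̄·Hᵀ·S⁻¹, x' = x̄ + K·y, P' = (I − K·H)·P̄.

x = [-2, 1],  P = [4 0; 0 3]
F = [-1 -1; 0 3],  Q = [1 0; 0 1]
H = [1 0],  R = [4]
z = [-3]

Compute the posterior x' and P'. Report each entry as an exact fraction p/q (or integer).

x' = [-5/3, 6]
P' = [8/3 -3; -3 85/4]

x̄ = F·x = [1, 3]
P̄ = F·P·Fᵀ + Q = [8 -9; -9 28]
y = z − H·x̄ = [-4]
S = H·P̄·Hᵀ + R = [12]
K = P̄·Hᵀ·S⁻¹ = [2/3; -3/4]
x' = x̄ + K·y = [-5/3, 6]
P' = (I − K·H)·P̄ = [8/3 -3; -3 85/4]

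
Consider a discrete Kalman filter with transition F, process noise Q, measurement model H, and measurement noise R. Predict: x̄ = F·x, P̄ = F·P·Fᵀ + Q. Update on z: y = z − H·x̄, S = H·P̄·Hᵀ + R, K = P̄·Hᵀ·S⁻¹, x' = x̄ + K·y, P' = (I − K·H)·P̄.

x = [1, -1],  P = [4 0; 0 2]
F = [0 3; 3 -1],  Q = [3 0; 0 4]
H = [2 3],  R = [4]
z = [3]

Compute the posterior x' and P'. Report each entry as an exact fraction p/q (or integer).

x̄ = F·x = [-3, 4]
P̄ = F·P·Fᵀ + Q = [21 -6; -6 42]
y = z − H·x̄ = [-3]
S = H·P̄·Hᵀ + R = [394]
K = P̄·Hᵀ·S⁻¹ = [12/197; 57/197]
x' = x̄ + K·y = [-627/197, 617/197]
P' = (I − K·H)·P̄ = [3849/197 -2550/197; -2550/197 1776/197]

x' = [-627/197, 617/197]
P' = [3849/197 -2550/197; -2550/197 1776/197]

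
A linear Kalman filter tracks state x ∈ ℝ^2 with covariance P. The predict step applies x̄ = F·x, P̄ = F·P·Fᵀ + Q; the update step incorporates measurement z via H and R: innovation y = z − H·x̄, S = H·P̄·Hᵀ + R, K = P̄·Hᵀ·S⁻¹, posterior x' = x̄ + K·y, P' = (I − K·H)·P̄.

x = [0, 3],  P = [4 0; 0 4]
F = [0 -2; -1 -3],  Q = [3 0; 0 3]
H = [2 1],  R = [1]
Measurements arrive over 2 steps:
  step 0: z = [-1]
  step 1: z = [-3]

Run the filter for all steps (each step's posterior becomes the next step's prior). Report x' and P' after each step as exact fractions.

step 0: x̄ = F·x = [-6, -9]
step 0: P̄ = F·P·Fᵀ + Q = [19 24; 24 43]
step 0: y = z − H·x̄ = [20]
step 0: S = H·P̄·Hᵀ + R = [216]
step 0: K = P̄·Hᵀ·S⁻¹ = [31/108; 91/216]
step 0: x' = x̄ + K·y = [-7/27, -31/54]
step 0: P' = (I − K·H)·P̄ = [65/54 -229/108; -229/108 1007/216]
step 1: x̄ = F·x = [31/27, 107/54]
step 1: P̄ = F·P·Fᵀ + Q = [1169/54 2563/108; 2563/108 7223/216]
step 1: y = z − H·x̄ = [-131/18]
step 1: S = H·P̄·Hᵀ + R = [5183/24]
step 1: K = P̄·Hᵀ·S⁻¹ = [4826/15549; 5825/15549]
step 1: x' = x̄ + K·y = [-17270/15549, -3861/5183]
step 1: P' = (I − K·H)·P̄ = [4377/5183 -21436/15549; -21436/15549 48697/15549]

step 0: x' = [-7/27, -31/54], P' = [65/54 -229/108; -229/108 1007/216]
step 1: x' = [-17270/15549, -3861/5183], P' = [4377/5183 -21436/15549; -21436/15549 48697/15549]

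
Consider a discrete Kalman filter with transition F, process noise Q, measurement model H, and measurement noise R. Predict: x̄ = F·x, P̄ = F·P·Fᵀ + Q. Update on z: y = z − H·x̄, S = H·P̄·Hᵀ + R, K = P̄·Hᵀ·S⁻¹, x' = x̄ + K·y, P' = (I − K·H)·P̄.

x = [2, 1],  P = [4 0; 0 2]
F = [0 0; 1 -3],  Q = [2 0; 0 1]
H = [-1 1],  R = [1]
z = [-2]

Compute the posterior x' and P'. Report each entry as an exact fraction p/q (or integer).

x' = [1/13, -49/26]
P' = [24/13 23/13; 23/13 69/26]

x̄ = F·x = [0, -1]
P̄ = F·P·Fᵀ + Q = [2 0; 0 23]
y = z − H·x̄ = [-1]
S = H·P̄·Hᵀ + R = [26]
K = P̄·Hᵀ·S⁻¹ = [-1/13; 23/26]
x' = x̄ + K·y = [1/13, -49/26]
P' = (I − K·H)·P̄ = [24/13 23/13; 23/13 69/26]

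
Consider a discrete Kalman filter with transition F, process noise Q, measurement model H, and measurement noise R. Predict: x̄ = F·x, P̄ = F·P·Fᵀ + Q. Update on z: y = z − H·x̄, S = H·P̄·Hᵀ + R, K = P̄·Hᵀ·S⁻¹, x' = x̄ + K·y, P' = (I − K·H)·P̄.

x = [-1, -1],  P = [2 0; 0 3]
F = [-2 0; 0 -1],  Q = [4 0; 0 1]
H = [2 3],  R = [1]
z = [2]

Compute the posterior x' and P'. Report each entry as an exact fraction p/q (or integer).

x' = [10/17, 5/17]
P' = [444/85 -288/85; -288/85 196/85]

x̄ = F·x = [2, 1]
P̄ = F·P·Fᵀ + Q = [12 0; 0 4]
y = z − H·x̄ = [-5]
S = H·P̄·Hᵀ + R = [85]
K = P̄·Hᵀ·S⁻¹ = [24/85; 12/85]
x' = x̄ + K·y = [10/17, 5/17]
P' = (I − K·H)·P̄ = [444/85 -288/85; -288/85 196/85]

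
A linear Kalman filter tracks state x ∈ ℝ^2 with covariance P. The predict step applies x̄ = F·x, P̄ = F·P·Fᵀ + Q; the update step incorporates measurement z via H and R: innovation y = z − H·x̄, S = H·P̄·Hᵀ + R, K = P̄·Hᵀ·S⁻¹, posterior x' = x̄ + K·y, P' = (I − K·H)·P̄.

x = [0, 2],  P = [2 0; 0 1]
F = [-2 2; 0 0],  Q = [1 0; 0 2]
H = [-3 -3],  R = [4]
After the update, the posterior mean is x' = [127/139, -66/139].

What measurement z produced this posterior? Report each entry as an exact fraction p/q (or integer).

z = [-1]

x̄ = F·x = [4, 0]
P̄ = F·P·Fᵀ + Q = [13 0; 0 2]
S = H·P̄·Hᵀ + R = [139]
K = P̄·Hᵀ·S⁻¹ = [-39/139; -6/139]
x' − x̄ = [-429/139, -66/139] = K·y
y = (KᵀK)⁻¹·Kᵀ·(x' − x̄) = [11]
z = y + H·x̄ = [11] + [-12] = [-1]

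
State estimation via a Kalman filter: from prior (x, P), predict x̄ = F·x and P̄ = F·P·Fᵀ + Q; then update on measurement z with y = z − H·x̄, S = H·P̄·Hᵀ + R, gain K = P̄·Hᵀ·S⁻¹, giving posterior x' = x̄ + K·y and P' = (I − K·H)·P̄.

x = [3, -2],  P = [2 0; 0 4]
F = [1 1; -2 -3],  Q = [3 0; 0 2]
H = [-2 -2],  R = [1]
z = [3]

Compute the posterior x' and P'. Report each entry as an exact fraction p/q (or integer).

x̄ = F·x = [1, 0]
P̄ = F·P·Fᵀ + Q = [9 -16; -16 46]
y = z − H·x̄ = [5]
S = H·P̄·Hᵀ + R = [93]
K = P̄·Hᵀ·S⁻¹ = [14/93; -20/31]
x' = x̄ + K·y = [163/93, -100/31]
P' = (I − K·H)·P̄ = [641/93 -216/31; -216/31 226/31]

x' = [163/93, -100/31]
P' = [641/93 -216/31; -216/31 226/31]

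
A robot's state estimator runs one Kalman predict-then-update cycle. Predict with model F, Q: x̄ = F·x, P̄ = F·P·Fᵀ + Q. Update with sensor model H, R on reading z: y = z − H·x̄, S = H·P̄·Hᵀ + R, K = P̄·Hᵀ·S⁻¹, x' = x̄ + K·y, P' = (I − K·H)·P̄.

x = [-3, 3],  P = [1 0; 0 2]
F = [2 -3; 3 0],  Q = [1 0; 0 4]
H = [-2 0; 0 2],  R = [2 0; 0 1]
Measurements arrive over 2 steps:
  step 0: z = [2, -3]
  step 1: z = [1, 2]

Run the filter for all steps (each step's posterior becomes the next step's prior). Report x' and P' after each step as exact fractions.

step 0: x̄ = F·x = [-15, -9]
step 0: P̄ = F·P·Fᵀ + Q = [23 6; 6 13]
step 0: y = z − H·x̄ = [-28, 15]
step 0: S = H·P̄·Hᵀ + R = [94 -24; -24 53]
step 0: K = P̄·Hᵀ·S⁻¹ = [-1075/2203 12/2203; -6/2203 1078/2203]
step 0: x' = x̄ + K·y = [-2765/2203, -3489/2203]
step 0: P' = (I − K·H)·P̄ = [1075/2203 6/2203; 6/2203 539/2203]
step 1: x̄ = F·x = [4937/2203, -8295/2203]
step 1: P̄ = F·P·Fᵀ + Q = [11282/2203 6396/2203; 6396/2203 18487/2203]
step 1: y = z − H·x̄ = [12077/2203, 20996/2203]
step 1: S = H·P̄·Hᵀ + R = [49534/2203 -25584/2203; -25584/2203 76151/2203]
step 1: K = P̄·Hᵀ·S⁻¹ = [-315706/707563 12792/707563; -6396/707563 341398/707563]
step 1: x' = x̄ + K·y = [-23133/707563, 554477/707563]
step 1: P' = (I − K·H)·P̄ = [315706/707563 6396/707563; 6396/707563 170699/707563]

step 0: x' = [-2765/2203, -3489/2203], P' = [1075/2203 6/2203; 6/2203 539/2203]
step 1: x' = [-23133/707563, 554477/707563], P' = [315706/707563 6396/707563; 6396/707563 170699/707563]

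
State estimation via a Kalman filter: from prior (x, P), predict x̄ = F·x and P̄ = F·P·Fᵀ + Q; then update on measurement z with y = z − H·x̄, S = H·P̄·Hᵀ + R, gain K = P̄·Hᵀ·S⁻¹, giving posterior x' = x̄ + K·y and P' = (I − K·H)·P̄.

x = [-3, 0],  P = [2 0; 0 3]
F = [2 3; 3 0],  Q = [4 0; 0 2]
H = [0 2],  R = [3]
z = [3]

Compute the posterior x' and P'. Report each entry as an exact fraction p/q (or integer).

x' = [6/83, 93/83]
P' = [2661/83 36/83; 36/83 60/83]

x̄ = F·x = [-6, -9]
P̄ = F·P·Fᵀ + Q = [39 12; 12 20]
y = z − H·x̄ = [21]
S = H·P̄·Hᵀ + R = [83]
K = P̄·Hᵀ·S⁻¹ = [24/83; 40/83]
x' = x̄ + K·y = [6/83, 93/83]
P' = (I − K·H)·P̄ = [2661/83 36/83; 36/83 60/83]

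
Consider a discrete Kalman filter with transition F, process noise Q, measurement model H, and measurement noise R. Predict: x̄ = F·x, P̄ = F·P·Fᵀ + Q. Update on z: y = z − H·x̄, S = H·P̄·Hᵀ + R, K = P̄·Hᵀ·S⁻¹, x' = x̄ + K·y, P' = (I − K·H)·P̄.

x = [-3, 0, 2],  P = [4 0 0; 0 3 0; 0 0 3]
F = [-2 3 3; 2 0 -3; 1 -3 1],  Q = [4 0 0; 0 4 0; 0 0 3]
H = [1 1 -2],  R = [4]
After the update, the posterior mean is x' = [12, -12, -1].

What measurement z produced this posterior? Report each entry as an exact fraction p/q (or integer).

x̄ = F·x = [12, -12, -1]
P̄ = F·P·Fᵀ + Q = [74 -43 -26; -43 47 -1; -26 -1 37]
S = H·P̄·Hᵀ + R = [295]
K = P̄·Hᵀ·S⁻¹ = [83/295; 6/295; -101/295]
x' − x̄ = [0, 0, 0] = K·y
y = (KᵀK)⁻¹·Kᵀ·(x' − x̄) = [0]
z = y + H·x̄ = [0] + [2] = [2]

z = [2]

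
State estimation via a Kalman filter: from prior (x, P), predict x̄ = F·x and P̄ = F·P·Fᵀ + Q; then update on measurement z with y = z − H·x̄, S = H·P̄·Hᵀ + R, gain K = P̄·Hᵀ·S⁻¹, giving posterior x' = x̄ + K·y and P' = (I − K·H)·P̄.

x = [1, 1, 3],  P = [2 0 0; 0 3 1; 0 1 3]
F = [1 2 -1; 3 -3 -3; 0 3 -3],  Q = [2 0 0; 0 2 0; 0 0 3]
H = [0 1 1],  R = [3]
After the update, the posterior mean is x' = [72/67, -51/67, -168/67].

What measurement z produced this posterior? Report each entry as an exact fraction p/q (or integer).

x̄ = F·x = [0, -9, -6]
P̄ = F·P·Fᵀ + Q = [15 -6 18; -6 92 0; 18 0 39]
S = H·P̄·Hᵀ + R = [134]
K = P̄·Hᵀ·S⁻¹ = [6/67; 46/67; 39/134]
x' − x̄ = [72/67, 552/67, 234/67] = K·y
y = (KᵀK)⁻¹·Kᵀ·(x' − x̄) = [12]
z = y + H·x̄ = [12] + [-15] = [-3]

z = [-3]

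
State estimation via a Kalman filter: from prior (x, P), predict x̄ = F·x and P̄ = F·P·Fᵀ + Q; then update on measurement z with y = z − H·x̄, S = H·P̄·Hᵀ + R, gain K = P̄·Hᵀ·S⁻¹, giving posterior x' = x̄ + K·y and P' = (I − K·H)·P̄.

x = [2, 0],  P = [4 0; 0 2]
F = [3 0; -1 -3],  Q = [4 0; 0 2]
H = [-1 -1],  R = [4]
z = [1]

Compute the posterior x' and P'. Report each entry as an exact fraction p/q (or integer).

x' = [31/11, -37/11]
P' = [244/11 -216/11; -216/11 228/11]

x̄ = F·x = [6, -2]
P̄ = F·P·Fᵀ + Q = [40 -12; -12 24]
y = z − H·x̄ = [5]
S = H·P̄·Hᵀ + R = [44]
K = P̄·Hᵀ·S⁻¹ = [-7/11; -3/11]
x' = x̄ + K·y = [31/11, -37/11]
P' = (I − K·H)·P̄ = [244/11 -216/11; -216/11 228/11]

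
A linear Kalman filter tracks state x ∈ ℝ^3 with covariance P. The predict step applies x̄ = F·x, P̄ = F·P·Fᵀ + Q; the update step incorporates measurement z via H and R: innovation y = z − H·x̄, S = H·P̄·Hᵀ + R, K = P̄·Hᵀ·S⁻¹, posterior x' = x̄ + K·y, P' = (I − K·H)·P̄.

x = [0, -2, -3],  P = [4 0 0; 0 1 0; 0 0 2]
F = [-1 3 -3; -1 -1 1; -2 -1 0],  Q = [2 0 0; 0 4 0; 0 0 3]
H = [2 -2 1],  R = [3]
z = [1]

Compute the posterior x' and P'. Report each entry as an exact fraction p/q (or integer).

x̄ = F·x = [3, -1, 2]
P̄ = F·P·Fᵀ + Q = [33 -5 5; -5 11 9; 5 9 20]
y = z − H·x̄ = [-9]
S = H·P̄·Hᵀ + R = [223]
K = P̄·Hᵀ·S⁻¹ = [81/223; -23/223; 12/223]
x' = x̄ + K·y = [-60/223, -16/223, 338/223]
P' = (I − K·H)·P̄ = [798/223 748/223 143/223; 748/223 1924/223 2283/223; 143/223 2283/223 4316/223]

x' = [-60/223, -16/223, 338/223]
P' = [798/223 748/223 143/223; 748/223 1924/223 2283/223; 143/223 2283/223 4316/223]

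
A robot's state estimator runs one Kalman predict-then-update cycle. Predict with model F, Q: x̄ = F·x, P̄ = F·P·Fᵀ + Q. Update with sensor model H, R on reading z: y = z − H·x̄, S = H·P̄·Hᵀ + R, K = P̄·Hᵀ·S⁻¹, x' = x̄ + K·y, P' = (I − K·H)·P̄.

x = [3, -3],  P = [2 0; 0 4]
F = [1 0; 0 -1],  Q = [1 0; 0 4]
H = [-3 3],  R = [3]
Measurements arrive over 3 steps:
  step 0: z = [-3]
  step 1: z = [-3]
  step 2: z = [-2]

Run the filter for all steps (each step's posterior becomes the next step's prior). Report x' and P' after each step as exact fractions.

step 0: x' = [111/34, 39/17], P' = [75/34 36/17; 36/17 40/17]
step 1: x' = [2229/1441, 633/1441], P' = [1729/1441 1548/1441; 1548/1441 1836/1441]
step 2: x' = [47899/43039, 17305/43039], P' = [48338/43039 43620/43039; 43620/43039 52768/43039]

step 0: x̄ = F·x = [3, 3]
step 0: P̄ = F·P·Fᵀ + Q = [3 0; 0 8]
step 0: y = z − H·x̄ = [-3]
step 0: S = H·P̄·Hᵀ + R = [102]
step 0: K = P̄·Hᵀ·S⁻¹ = [-3/34; 4/17]
step 0: x' = x̄ + K·y = [111/34, 39/17]
step 0: P' = (I − K·H)·P̄ = [75/34 36/17; 36/17 40/17]
step 1: x̄ = F·x = [111/34, -39/17]
step 1: P̄ = F·P·Fᵀ + Q = [109/34 -36/17; -36/17 108/17]
step 1: y = z − H·x̄ = [465/34]
step 1: S = H·P̄·Hᵀ + R = [4323/34]
step 1: K = P̄·Hᵀ·S⁻¹ = [-181/1441; 288/1441]
step 1: x' = x̄ + K·y = [2229/1441, 633/1441]
step 1: P' = (I − K·H)·P̄ = [1729/1441 1548/1441; 1548/1441 1836/1441]
step 2: x̄ = F·x = [2229/1441, -633/1441]
step 2: P̄ = F·P·Fᵀ + Q = [3170/1441 -1548/1441; -1548/1441 7600/1441]
step 2: y = z − H·x̄ = [5704/1441]
step 2: S = H·P̄·Hᵀ + R = [129117/1441]
step 2: K = P̄·Hᵀ·S⁻¹ = [-4718/43039; 9148/43039]
step 2: x' = x̄ + K·y = [47899/43039, 17305/43039]
step 2: P' = (I − K·H)·P̄ = [48338/43039 43620/43039; 43620/43039 52768/43039]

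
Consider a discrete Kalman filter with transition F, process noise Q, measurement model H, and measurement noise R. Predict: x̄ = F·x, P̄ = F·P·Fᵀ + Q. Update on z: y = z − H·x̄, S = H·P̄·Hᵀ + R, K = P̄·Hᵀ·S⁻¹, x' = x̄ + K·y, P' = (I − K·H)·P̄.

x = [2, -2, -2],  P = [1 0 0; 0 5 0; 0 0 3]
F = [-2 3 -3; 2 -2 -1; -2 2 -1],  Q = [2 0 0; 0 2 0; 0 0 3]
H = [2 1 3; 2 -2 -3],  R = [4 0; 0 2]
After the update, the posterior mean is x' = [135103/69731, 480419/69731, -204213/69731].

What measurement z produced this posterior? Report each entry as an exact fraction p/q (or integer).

x̄ = F·x = [-4, 10, -6]
P̄ = F·P·Fᵀ + Q = [78 -25 43; -25 29 -21; 43 -21 30]
S = H·P̄·Hᵀ + R = [905 223; 223 132]
K = P̄·Hᵀ·S⁻¹ = [17149/69731 11705/69731; -1053/69731 -21993/69731; 11986/69731 -175/69731]
x' − x̄ = [414027/69731, -216891/69731, 214173/69731] = K·y
y = (KᵀK)⁻¹·Kᵀ·(x' − x̄) = [18, 9]
z = y + H·x̄ = [18, 9] + [-16, -10] = [2, -1]

z = [2, -1]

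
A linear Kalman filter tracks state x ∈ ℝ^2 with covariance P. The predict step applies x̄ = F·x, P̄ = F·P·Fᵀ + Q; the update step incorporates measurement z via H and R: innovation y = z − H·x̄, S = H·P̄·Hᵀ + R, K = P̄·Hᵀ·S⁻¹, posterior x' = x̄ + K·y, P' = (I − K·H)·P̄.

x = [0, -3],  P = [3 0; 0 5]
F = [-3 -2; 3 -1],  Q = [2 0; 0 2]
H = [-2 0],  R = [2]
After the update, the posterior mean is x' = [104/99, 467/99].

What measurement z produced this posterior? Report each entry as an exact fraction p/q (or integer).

z = [-2]

x̄ = F·x = [6, 3]
P̄ = F·P·Fᵀ + Q = [49 -17; -17 34]
S = H·P̄·Hᵀ + R = [198]
K = P̄·Hᵀ·S⁻¹ = [-49/99; 17/99]
x' − x̄ = [-490/99, 170/99] = K·y
y = (KᵀK)⁻¹·Kᵀ·(x' − x̄) = [10]
z = y + H·x̄ = [10] + [-12] = [-2]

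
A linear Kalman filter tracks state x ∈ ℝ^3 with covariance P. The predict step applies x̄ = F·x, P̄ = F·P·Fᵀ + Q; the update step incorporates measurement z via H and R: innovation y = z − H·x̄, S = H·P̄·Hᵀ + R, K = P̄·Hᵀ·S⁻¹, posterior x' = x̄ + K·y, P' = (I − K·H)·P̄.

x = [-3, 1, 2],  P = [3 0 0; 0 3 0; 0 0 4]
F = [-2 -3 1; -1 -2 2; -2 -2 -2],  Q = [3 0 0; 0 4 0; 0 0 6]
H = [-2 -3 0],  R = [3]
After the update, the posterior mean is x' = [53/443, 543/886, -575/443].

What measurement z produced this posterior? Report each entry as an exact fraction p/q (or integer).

z = [-2]

x̄ = F·x = [5, 5, 0]
P̄ = F·P·Fᵀ + Q = [46 32 22; 32 35 2; 22 2 46]
S = H·P̄·Hᵀ + R = [886]
K = P̄·Hᵀ·S⁻¹ = [-94/443; -169/886; -25/443]
x' − x̄ = [-2162/443, -3887/886, -575/443] = K·y
y = (KᵀK)⁻¹·Kᵀ·(x' − x̄) = [23]
z = y + H·x̄ = [23] + [-25] = [-2]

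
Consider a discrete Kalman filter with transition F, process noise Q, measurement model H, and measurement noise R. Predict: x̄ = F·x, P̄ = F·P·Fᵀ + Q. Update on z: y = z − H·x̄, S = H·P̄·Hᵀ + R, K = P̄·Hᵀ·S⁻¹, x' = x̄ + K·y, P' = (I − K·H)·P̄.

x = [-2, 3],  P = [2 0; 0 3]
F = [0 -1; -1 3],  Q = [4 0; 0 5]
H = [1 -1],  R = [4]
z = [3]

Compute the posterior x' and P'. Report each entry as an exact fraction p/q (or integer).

x̄ = F·x = [-3, 11]
P̄ = F·P·Fᵀ + Q = [7 -9; -9 34]
y = z − H·x̄ = [17]
S = H·P̄·Hᵀ + R = [63]
K = P̄·Hᵀ·S⁻¹ = [16/63; -43/63]
x' = x̄ + K·y = [83/63, -38/63]
P' = (I − K·H)·P̄ = [185/63 121/63; 121/63 293/63]

x' = [83/63, -38/63]
P' = [185/63 121/63; 121/63 293/63]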